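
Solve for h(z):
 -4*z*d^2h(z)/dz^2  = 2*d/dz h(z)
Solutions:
 h(z) = C1 + C2*sqrt(z)


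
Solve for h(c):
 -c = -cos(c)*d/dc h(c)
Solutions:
 h(c) = C1 + Integral(c/cos(c), c)


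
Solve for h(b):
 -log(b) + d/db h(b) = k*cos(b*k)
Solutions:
 h(b) = C1 + b*log(b) - b + k*Piecewise((sin(b*k)/k, Ne(k, 0)), (b, True))


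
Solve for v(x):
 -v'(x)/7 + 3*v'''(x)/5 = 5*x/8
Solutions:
 v(x) = C1 + C2*exp(-sqrt(105)*x/21) + C3*exp(sqrt(105)*x/21) - 35*x^2/16


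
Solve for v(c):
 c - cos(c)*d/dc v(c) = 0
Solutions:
 v(c) = C1 + Integral(c/cos(c), c)


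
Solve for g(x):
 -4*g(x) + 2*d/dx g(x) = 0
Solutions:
 g(x) = C1*exp(2*x)


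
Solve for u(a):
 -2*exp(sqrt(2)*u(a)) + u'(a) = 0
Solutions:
 u(a) = sqrt(2)*(2*log(-1/(C1 + 2*a)) - log(2))/4


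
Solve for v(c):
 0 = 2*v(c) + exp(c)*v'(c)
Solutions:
 v(c) = C1*exp(2*exp(-c))


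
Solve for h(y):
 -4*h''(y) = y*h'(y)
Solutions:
 h(y) = C1 + C2*erf(sqrt(2)*y/4)


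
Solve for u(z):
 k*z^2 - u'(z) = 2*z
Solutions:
 u(z) = C1 + k*z^3/3 - z^2


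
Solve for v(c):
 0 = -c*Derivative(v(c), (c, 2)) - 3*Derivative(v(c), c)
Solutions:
 v(c) = C1 + C2/c^2


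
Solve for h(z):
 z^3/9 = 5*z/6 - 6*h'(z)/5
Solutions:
 h(z) = C1 - 5*z^4/216 + 25*z^2/72


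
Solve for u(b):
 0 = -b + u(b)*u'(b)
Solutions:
 u(b) = -sqrt(C1 + b^2)
 u(b) = sqrt(C1 + b^2)


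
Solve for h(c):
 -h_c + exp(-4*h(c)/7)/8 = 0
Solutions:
 h(c) = 7*log(-I*(C1 + c/14)^(1/4))
 h(c) = 7*log(I*(C1 + c/14)^(1/4))
 h(c) = 7*log(-(C1 + c/14)^(1/4))
 h(c) = 7*log(C1 + c/14)/4


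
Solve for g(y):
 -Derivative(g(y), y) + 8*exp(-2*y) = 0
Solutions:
 g(y) = C1 - 4*exp(-2*y)


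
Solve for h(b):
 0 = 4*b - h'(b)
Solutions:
 h(b) = C1 + 2*b^2


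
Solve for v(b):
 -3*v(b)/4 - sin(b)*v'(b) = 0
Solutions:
 v(b) = C1*(cos(b) + 1)^(3/8)/(cos(b) - 1)^(3/8)


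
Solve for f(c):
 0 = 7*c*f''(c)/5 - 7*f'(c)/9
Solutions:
 f(c) = C1 + C2*c^(14/9)


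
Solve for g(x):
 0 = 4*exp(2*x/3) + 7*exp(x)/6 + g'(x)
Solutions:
 g(x) = C1 - 6*exp(2*x/3) - 7*exp(x)/6


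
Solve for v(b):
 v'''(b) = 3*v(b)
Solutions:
 v(b) = C3*exp(3^(1/3)*b) + (C1*sin(3^(5/6)*b/2) + C2*cos(3^(5/6)*b/2))*exp(-3^(1/3)*b/2)


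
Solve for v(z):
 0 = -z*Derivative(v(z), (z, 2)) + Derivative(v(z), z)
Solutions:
 v(z) = C1 + C2*z^2


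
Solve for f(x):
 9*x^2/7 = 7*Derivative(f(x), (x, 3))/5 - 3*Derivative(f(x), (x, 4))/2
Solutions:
 f(x) = C1 + C2*x + C3*x^2 + C4*exp(14*x/15) + 3*x^5/196 + 225*x^4/2744 + 3375*x^3/9604


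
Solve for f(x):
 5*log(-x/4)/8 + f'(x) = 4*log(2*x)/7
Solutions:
 f(x) = C1 - 3*x*log(x)/56 + x*(3 + 102*log(2) - 35*I*pi)/56


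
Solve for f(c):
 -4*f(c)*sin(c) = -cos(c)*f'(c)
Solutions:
 f(c) = C1/cos(c)^4


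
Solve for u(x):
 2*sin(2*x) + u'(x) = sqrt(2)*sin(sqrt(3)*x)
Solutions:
 u(x) = C1 + cos(2*x) - sqrt(6)*cos(sqrt(3)*x)/3


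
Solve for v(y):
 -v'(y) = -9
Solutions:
 v(y) = C1 + 9*y


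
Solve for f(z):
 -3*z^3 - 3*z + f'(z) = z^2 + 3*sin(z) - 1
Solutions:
 f(z) = C1 + 3*z^4/4 + z^3/3 + 3*z^2/2 - z - 3*cos(z)


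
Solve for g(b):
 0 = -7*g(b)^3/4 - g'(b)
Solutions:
 g(b) = -sqrt(2)*sqrt(-1/(C1 - 7*b))
 g(b) = sqrt(2)*sqrt(-1/(C1 - 7*b))


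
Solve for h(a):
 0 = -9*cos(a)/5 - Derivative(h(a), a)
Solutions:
 h(a) = C1 - 9*sin(a)/5


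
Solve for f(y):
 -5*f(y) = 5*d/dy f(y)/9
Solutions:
 f(y) = C1*exp(-9*y)


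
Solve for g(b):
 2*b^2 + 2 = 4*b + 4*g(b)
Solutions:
 g(b) = b^2/2 - b + 1/2


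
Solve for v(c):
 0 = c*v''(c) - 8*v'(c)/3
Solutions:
 v(c) = C1 + C2*c^(11/3)


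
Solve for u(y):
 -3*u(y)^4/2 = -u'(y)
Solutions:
 u(y) = 2^(1/3)*(-1/(C1 + 9*y))^(1/3)
 u(y) = 2^(1/3)*(-1/(C1 + 3*y))^(1/3)*(-3^(2/3) - 3*3^(1/6)*I)/6
 u(y) = 2^(1/3)*(-1/(C1 + 3*y))^(1/3)*(-3^(2/3) + 3*3^(1/6)*I)/6


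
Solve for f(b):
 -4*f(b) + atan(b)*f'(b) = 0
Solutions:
 f(b) = C1*exp(4*Integral(1/atan(b), b))


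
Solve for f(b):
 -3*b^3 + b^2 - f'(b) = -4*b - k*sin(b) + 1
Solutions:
 f(b) = C1 - 3*b^4/4 + b^3/3 + 2*b^2 - b - k*cos(b)


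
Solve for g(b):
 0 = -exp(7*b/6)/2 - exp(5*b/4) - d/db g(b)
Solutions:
 g(b) = C1 - 3*exp(7*b/6)/7 - 4*exp(5*b/4)/5


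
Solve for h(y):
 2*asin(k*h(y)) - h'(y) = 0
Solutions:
 Integral(1/asin(_y*k), (_y, h(y))) = C1 + 2*y


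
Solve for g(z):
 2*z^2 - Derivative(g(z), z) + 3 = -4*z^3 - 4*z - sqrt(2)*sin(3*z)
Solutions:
 g(z) = C1 + z^4 + 2*z^3/3 + 2*z^2 + 3*z - sqrt(2)*cos(3*z)/3


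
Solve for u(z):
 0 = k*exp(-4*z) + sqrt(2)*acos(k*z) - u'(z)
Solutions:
 u(z) = C1 - Piecewise((k*exp(-4*z)/4 - sqrt(2)*z*acos(k*z) + sqrt(2)*sqrt(-k^2*z^2 + 1)/k, Ne(k, 0)), (-sqrt(2)*pi*z/2, True))


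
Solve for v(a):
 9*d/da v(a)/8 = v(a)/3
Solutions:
 v(a) = C1*exp(8*a/27)


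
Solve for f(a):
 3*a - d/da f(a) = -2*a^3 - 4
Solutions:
 f(a) = C1 + a^4/2 + 3*a^2/2 + 4*a


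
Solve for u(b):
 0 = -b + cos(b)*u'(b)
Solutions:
 u(b) = C1 + Integral(b/cos(b), b)


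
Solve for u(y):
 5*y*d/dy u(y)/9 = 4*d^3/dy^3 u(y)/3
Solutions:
 u(y) = C1 + Integral(C2*airyai(90^(1/3)*y/6) + C3*airybi(90^(1/3)*y/6), y)


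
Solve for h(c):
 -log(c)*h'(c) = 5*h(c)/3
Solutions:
 h(c) = C1*exp(-5*li(c)/3)


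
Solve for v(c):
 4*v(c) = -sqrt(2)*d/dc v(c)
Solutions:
 v(c) = C1*exp(-2*sqrt(2)*c)


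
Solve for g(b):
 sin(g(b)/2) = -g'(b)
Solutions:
 g(b) = -2*acos((-C1 - exp(b))/(C1 - exp(b))) + 4*pi
 g(b) = 2*acos((-C1 - exp(b))/(C1 - exp(b)))


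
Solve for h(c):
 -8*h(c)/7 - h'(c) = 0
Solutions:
 h(c) = C1*exp(-8*c/7)


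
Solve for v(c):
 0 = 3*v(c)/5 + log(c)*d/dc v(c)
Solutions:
 v(c) = C1*exp(-3*li(c)/5)


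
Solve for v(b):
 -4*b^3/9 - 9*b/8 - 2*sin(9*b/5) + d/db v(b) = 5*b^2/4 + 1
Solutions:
 v(b) = C1 + b^4/9 + 5*b^3/12 + 9*b^2/16 + b - 10*cos(9*b/5)/9


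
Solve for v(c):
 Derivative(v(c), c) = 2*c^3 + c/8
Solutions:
 v(c) = C1 + c^4/2 + c^2/16


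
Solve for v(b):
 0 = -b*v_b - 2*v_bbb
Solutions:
 v(b) = C1 + Integral(C2*airyai(-2^(2/3)*b/2) + C3*airybi(-2^(2/3)*b/2), b)


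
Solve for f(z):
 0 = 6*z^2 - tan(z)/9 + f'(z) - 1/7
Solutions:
 f(z) = C1 - 2*z^3 + z/7 - log(cos(z))/9


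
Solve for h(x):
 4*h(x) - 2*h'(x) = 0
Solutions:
 h(x) = C1*exp(2*x)


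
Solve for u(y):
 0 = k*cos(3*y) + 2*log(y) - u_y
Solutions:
 u(y) = C1 + k*sin(3*y)/3 + 2*y*log(y) - 2*y


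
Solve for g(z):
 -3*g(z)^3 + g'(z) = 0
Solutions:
 g(z) = -sqrt(2)*sqrt(-1/(C1 + 3*z))/2
 g(z) = sqrt(2)*sqrt(-1/(C1 + 3*z))/2


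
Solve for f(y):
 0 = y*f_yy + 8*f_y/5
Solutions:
 f(y) = C1 + C2/y^(3/5)


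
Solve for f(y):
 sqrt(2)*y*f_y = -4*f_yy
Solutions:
 f(y) = C1 + C2*erf(2^(3/4)*y/4)


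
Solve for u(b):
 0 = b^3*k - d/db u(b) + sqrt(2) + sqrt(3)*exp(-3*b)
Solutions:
 u(b) = C1 + b^4*k/4 + sqrt(2)*b - sqrt(3)*exp(-3*b)/3


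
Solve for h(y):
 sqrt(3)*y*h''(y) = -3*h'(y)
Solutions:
 h(y) = C1 + C2*y^(1 - sqrt(3))


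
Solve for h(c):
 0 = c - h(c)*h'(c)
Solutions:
 h(c) = -sqrt(C1 + c^2)
 h(c) = sqrt(C1 + c^2)


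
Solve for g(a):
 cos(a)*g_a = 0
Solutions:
 g(a) = C1


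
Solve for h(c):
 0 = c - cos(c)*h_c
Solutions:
 h(c) = C1 + Integral(c/cos(c), c)


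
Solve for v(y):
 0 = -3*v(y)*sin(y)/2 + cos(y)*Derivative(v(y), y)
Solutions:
 v(y) = C1/cos(y)^(3/2)


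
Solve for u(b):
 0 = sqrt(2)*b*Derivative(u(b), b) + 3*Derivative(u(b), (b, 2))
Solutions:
 u(b) = C1 + C2*erf(2^(3/4)*sqrt(3)*b/6)


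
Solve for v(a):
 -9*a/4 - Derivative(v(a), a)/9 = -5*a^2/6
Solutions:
 v(a) = C1 + 5*a^3/2 - 81*a^2/8


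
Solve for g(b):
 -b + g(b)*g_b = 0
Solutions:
 g(b) = -sqrt(C1 + b^2)
 g(b) = sqrt(C1 + b^2)


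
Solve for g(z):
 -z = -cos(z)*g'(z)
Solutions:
 g(z) = C1 + Integral(z/cos(z), z)


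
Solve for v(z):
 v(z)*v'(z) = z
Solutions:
 v(z) = -sqrt(C1 + z^2)
 v(z) = sqrt(C1 + z^2)


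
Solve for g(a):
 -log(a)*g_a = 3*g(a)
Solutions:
 g(a) = C1*exp(-3*li(a))


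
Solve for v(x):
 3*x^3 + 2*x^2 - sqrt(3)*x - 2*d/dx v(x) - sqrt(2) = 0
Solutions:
 v(x) = C1 + 3*x^4/8 + x^3/3 - sqrt(3)*x^2/4 - sqrt(2)*x/2


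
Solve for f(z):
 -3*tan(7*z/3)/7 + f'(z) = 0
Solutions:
 f(z) = C1 - 9*log(cos(7*z/3))/49


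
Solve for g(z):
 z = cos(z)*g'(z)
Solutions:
 g(z) = C1 + Integral(z/cos(z), z)


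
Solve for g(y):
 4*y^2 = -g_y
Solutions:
 g(y) = C1 - 4*y^3/3


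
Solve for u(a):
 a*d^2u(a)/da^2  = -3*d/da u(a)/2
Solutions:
 u(a) = C1 + C2/sqrt(a)


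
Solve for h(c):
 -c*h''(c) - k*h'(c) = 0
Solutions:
 h(c) = C1 + c^(1 - re(k))*(C2*sin(log(c)*Abs(im(k))) + C3*cos(log(c)*im(k)))


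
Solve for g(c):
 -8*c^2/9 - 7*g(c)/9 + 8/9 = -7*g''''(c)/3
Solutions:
 g(c) = C1*exp(-3^(3/4)*c/3) + C2*exp(3^(3/4)*c/3) + C3*sin(3^(3/4)*c/3) + C4*cos(3^(3/4)*c/3) - 8*c^2/7 + 8/7


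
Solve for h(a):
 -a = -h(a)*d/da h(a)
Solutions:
 h(a) = -sqrt(C1 + a^2)
 h(a) = sqrt(C1 + a^2)


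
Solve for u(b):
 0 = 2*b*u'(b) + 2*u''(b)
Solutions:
 u(b) = C1 + C2*erf(sqrt(2)*b/2)


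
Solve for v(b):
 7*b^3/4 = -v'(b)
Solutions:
 v(b) = C1 - 7*b^4/16


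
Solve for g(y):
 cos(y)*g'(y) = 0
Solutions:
 g(y) = C1


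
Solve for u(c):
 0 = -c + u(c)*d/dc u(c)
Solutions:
 u(c) = -sqrt(C1 + c^2)
 u(c) = sqrt(C1 + c^2)


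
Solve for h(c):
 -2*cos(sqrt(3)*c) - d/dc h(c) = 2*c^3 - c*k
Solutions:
 h(c) = C1 - c^4/2 + c^2*k/2 - 2*sqrt(3)*sin(sqrt(3)*c)/3


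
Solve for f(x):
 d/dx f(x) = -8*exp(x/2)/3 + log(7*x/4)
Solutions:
 f(x) = C1 + x*log(x) + x*(-2*log(2) - 1 + log(7)) - 16*exp(x/2)/3


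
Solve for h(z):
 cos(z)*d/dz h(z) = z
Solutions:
 h(z) = C1 + Integral(z/cos(z), z)


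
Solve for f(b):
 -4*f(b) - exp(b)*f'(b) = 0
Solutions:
 f(b) = C1*exp(4*exp(-b))


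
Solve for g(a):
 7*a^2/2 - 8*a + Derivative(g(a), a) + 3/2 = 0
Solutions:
 g(a) = C1 - 7*a^3/6 + 4*a^2 - 3*a/2


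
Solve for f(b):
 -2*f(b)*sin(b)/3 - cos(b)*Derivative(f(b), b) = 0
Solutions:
 f(b) = C1*cos(b)^(2/3)


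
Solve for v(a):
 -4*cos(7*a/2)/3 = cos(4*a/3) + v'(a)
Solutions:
 v(a) = C1 - 3*sin(4*a/3)/4 - 8*sin(7*a/2)/21


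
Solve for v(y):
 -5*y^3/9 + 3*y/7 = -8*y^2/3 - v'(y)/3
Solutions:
 v(y) = C1 + 5*y^4/12 - 8*y^3/3 - 9*y^2/14


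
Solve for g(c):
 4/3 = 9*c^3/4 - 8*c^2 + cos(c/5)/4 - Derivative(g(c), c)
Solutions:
 g(c) = C1 + 9*c^4/16 - 8*c^3/3 - 4*c/3 + 5*sin(c/5)/4


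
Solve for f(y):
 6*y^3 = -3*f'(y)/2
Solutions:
 f(y) = C1 - y^4


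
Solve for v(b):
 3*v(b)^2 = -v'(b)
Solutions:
 v(b) = 1/(C1 + 3*b)


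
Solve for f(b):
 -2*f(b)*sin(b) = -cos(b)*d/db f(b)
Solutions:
 f(b) = C1/cos(b)^2


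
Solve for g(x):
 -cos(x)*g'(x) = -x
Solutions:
 g(x) = C1 + Integral(x/cos(x), x)


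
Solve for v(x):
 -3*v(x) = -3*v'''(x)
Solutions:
 v(x) = C3*exp(x) + (C1*sin(sqrt(3)*x/2) + C2*cos(sqrt(3)*x/2))*exp(-x/2)


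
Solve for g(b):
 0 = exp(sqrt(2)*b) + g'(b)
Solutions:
 g(b) = C1 - sqrt(2)*exp(sqrt(2)*b)/2


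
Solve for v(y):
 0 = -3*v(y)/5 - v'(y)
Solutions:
 v(y) = C1*exp(-3*y/5)


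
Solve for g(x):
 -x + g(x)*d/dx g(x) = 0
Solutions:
 g(x) = -sqrt(C1 + x^2)
 g(x) = sqrt(C1 + x^2)


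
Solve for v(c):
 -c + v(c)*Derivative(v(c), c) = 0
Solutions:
 v(c) = -sqrt(C1 + c^2)
 v(c) = sqrt(C1 + c^2)


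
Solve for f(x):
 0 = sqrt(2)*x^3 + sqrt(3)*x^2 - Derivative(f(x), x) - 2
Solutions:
 f(x) = C1 + sqrt(2)*x^4/4 + sqrt(3)*x^3/3 - 2*x


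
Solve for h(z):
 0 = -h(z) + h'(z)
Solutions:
 h(z) = C1*exp(z)


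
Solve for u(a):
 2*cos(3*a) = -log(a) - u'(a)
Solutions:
 u(a) = C1 - a*log(a) + a - 2*sin(3*a)/3


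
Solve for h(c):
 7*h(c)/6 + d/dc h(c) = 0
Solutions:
 h(c) = C1*exp(-7*c/6)


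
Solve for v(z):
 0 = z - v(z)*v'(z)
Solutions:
 v(z) = -sqrt(C1 + z^2)
 v(z) = sqrt(C1 + z^2)


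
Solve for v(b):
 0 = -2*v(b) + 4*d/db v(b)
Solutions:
 v(b) = C1*exp(b/2)


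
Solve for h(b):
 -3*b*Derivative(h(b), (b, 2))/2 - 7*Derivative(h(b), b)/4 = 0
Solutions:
 h(b) = C1 + C2/b^(1/6)


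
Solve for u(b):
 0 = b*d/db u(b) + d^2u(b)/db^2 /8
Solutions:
 u(b) = C1 + C2*erf(2*b)


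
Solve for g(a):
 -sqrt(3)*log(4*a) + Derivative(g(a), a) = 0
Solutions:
 g(a) = C1 + sqrt(3)*a*log(a) - sqrt(3)*a + 2*sqrt(3)*a*log(2)


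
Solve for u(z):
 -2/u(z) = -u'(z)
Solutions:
 u(z) = -sqrt(C1 + 4*z)
 u(z) = sqrt(C1 + 4*z)


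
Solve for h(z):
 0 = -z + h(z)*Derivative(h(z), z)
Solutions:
 h(z) = -sqrt(C1 + z^2)
 h(z) = sqrt(C1 + z^2)


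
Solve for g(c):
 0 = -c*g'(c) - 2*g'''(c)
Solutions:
 g(c) = C1 + Integral(C2*airyai(-2^(2/3)*c/2) + C3*airybi(-2^(2/3)*c/2), c)


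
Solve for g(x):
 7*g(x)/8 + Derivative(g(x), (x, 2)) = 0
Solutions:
 g(x) = C1*sin(sqrt(14)*x/4) + C2*cos(sqrt(14)*x/4)


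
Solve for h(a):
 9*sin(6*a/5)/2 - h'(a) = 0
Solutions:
 h(a) = C1 - 15*cos(6*a/5)/4


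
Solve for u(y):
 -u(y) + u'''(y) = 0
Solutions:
 u(y) = C3*exp(y) + (C1*sin(sqrt(3)*y/2) + C2*cos(sqrt(3)*y/2))*exp(-y/2)


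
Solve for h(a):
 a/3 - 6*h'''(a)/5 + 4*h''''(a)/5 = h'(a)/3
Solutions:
 h(a) = C1 + C2*exp(a*(-3^(2/3)*(sqrt(55) + 8)^(1/3) - 3*3^(1/3)/(sqrt(55) + 8)^(1/3) + 6)/12)*sin(3^(1/6)*a*(-(sqrt(55) + 8)^(1/3) + 3^(2/3)/(sqrt(55) + 8)^(1/3))/4) + C3*exp(a*(-3^(2/3)*(sqrt(55) + 8)^(1/3) - 3*3^(1/3)/(sqrt(55) + 8)^(1/3) + 6)/12)*cos(3^(1/6)*a*(-(sqrt(55) + 8)^(1/3) + 3^(2/3)/(sqrt(55) + 8)^(1/3))/4) + C4*exp(a*(3*3^(1/3)/(sqrt(55) + 8)^(1/3) + 3 + 3^(2/3)*(sqrt(55) + 8)^(1/3))/6) + a^2/2


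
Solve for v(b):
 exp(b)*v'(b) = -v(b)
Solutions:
 v(b) = C1*exp(exp(-b))


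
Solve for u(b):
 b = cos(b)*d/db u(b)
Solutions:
 u(b) = C1 + Integral(b/cos(b), b)


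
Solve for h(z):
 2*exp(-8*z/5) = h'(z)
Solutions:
 h(z) = C1 - 5*exp(-8*z/5)/4


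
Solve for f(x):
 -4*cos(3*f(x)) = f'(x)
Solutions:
 f(x) = -asin((C1 + exp(24*x))/(C1 - exp(24*x)))/3 + pi/3
 f(x) = asin((C1 + exp(24*x))/(C1 - exp(24*x)))/3


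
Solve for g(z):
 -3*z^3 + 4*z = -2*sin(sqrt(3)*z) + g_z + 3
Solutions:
 g(z) = C1 - 3*z^4/4 + 2*z^2 - 3*z - 2*sqrt(3)*cos(sqrt(3)*z)/3


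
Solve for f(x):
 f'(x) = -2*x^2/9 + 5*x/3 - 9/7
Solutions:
 f(x) = C1 - 2*x^3/27 + 5*x^2/6 - 9*x/7


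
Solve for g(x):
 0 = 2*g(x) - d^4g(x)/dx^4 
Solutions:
 g(x) = C1*exp(-2^(1/4)*x) + C2*exp(2^(1/4)*x) + C3*sin(2^(1/4)*x) + C4*cos(2^(1/4)*x)


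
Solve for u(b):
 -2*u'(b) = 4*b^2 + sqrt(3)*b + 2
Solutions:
 u(b) = C1 - 2*b^3/3 - sqrt(3)*b^2/4 - b


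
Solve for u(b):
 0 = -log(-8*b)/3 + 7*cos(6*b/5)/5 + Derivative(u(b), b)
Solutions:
 u(b) = C1 + b*log(-b)/3 - b/3 + b*log(2) - 7*sin(6*b/5)/6


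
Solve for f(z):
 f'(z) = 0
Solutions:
 f(z) = C1


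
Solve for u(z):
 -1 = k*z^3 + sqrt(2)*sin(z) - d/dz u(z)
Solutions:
 u(z) = C1 + k*z^4/4 + z - sqrt(2)*cos(z)


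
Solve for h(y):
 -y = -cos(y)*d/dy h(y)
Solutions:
 h(y) = C1 + Integral(y/cos(y), y)


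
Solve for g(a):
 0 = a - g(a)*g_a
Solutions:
 g(a) = -sqrt(C1 + a^2)
 g(a) = sqrt(C1 + a^2)


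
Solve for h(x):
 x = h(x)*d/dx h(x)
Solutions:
 h(x) = -sqrt(C1 + x^2)
 h(x) = sqrt(C1 + x^2)


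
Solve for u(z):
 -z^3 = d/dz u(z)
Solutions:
 u(z) = C1 - z^4/4


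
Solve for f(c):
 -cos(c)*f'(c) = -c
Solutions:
 f(c) = C1 + Integral(c/cos(c), c)


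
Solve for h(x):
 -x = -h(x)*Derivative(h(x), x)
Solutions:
 h(x) = -sqrt(C1 + x^2)
 h(x) = sqrt(C1 + x^2)


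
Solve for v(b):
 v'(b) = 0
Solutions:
 v(b) = C1


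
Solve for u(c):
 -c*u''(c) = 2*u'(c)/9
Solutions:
 u(c) = C1 + C2*c^(7/9)


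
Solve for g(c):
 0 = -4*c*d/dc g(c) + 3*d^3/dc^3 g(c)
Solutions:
 g(c) = C1 + Integral(C2*airyai(6^(2/3)*c/3) + C3*airybi(6^(2/3)*c/3), c)


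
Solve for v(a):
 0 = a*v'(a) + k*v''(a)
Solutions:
 v(a) = C1 + C2*sqrt(k)*erf(sqrt(2)*a*sqrt(1/k)/2)


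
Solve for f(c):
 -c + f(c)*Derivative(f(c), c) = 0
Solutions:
 f(c) = -sqrt(C1 + c^2)
 f(c) = sqrt(C1 + c^2)


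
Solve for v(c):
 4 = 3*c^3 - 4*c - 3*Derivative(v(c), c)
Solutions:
 v(c) = C1 + c^4/4 - 2*c^2/3 - 4*c/3


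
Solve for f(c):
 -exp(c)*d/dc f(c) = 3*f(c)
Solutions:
 f(c) = C1*exp(3*exp(-c))


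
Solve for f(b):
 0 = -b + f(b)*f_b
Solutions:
 f(b) = -sqrt(C1 + b^2)
 f(b) = sqrt(C1 + b^2)


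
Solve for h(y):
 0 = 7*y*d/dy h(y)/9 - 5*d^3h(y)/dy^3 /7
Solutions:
 h(y) = C1 + Integral(C2*airyai(7^(2/3)*75^(1/3)*y/15) + C3*airybi(7^(2/3)*75^(1/3)*y/15), y)


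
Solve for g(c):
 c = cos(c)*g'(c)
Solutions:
 g(c) = C1 + Integral(c/cos(c), c)


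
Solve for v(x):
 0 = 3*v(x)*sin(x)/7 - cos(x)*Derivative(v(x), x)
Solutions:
 v(x) = C1/cos(x)^(3/7)


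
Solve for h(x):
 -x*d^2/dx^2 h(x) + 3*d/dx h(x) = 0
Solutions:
 h(x) = C1 + C2*x^4


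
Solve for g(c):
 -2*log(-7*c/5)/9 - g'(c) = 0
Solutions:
 g(c) = C1 - 2*c*log(-c)/9 + 2*c*(-log(7) + 1 + log(5))/9


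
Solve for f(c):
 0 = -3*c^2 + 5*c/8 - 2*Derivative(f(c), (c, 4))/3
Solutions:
 f(c) = C1 + C2*c + C3*c^2 + C4*c^3 - c^6/80 + c^5/128


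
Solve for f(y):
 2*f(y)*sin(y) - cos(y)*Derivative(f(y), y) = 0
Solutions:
 f(y) = C1/cos(y)^2


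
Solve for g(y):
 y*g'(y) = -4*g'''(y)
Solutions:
 g(y) = C1 + Integral(C2*airyai(-2^(1/3)*y/2) + C3*airybi(-2^(1/3)*y/2), y)


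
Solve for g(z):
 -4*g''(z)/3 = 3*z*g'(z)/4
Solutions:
 g(z) = C1 + C2*erf(3*sqrt(2)*z/8)


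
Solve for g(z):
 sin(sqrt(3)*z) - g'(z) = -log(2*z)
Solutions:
 g(z) = C1 + z*log(z) - z + z*log(2) - sqrt(3)*cos(sqrt(3)*z)/3


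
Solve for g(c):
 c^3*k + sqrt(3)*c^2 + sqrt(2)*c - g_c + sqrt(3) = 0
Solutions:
 g(c) = C1 + c^4*k/4 + sqrt(3)*c^3/3 + sqrt(2)*c^2/2 + sqrt(3)*c


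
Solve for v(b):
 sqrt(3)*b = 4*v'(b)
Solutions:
 v(b) = C1 + sqrt(3)*b^2/8


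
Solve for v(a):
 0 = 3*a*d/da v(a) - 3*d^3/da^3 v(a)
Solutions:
 v(a) = C1 + Integral(C2*airyai(a) + C3*airybi(a), a)


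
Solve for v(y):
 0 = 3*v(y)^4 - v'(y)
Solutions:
 v(y) = (-1/(C1 + 9*y))^(1/3)
 v(y) = (-1/(C1 + 3*y))^(1/3)*(-3^(2/3) - 3*3^(1/6)*I)/6
 v(y) = (-1/(C1 + 3*y))^(1/3)*(-3^(2/3) + 3*3^(1/6)*I)/6


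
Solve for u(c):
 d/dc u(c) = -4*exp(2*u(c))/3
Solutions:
 u(c) = log(-sqrt(1/(C1 + 4*c))) - log(2) + log(6)/2
 u(c) = log(1/(C1 + 4*c))/2 - log(2) + log(6)/2


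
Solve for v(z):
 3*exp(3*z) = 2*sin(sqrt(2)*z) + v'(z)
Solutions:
 v(z) = C1 + exp(3*z) + sqrt(2)*cos(sqrt(2)*z)


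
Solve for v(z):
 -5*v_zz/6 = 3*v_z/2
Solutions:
 v(z) = C1 + C2*exp(-9*z/5)


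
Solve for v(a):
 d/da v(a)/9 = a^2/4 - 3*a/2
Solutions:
 v(a) = C1 + 3*a^3/4 - 27*a^2/4


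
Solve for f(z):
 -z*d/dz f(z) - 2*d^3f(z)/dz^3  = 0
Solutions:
 f(z) = C1 + Integral(C2*airyai(-2^(2/3)*z/2) + C3*airybi(-2^(2/3)*z/2), z)


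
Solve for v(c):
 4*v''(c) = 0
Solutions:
 v(c) = C1 + C2*c


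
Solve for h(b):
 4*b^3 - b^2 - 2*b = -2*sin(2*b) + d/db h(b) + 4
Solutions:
 h(b) = C1 + b^4 - b^3/3 - b^2 - 4*b - cos(2*b)


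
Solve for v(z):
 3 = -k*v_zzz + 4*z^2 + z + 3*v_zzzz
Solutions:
 v(z) = C1 + C2*z + C3*z^2 + C4*exp(k*z/3) + z^5/(15*k) + z^4*(1/24 + 1/k)/k + z^3*(-1/2 + 1/(2*k) + 12/k^2)/k


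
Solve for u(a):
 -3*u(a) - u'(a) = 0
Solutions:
 u(a) = C1*exp(-3*a)


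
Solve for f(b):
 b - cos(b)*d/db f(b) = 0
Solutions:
 f(b) = C1 + Integral(b/cos(b), b)


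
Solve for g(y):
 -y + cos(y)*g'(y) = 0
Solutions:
 g(y) = C1 + Integral(y/cos(y), y)


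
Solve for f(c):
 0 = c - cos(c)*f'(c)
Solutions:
 f(c) = C1 + Integral(c/cos(c), c)


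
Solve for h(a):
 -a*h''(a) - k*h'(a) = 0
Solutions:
 h(a) = C1 + a^(1 - re(k))*(C2*sin(log(a)*Abs(im(k))) + C3*cos(log(a)*im(k)))


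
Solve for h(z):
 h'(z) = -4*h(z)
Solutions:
 h(z) = C1*exp(-4*z)


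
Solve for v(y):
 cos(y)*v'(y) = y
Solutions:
 v(y) = C1 + Integral(y/cos(y), y)


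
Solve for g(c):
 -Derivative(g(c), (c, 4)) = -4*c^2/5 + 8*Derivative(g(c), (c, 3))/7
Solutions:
 g(c) = C1 + C2*c + C3*c^2 + C4*exp(-8*c/7) + 7*c^5/600 - 49*c^4/960 + 343*c^3/1920


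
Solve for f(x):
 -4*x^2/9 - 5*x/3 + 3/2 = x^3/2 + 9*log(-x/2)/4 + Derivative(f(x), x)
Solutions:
 f(x) = C1 - x^4/8 - 4*x^3/27 - 5*x^2/6 - 9*x*log(-x)/4 + 3*x*(3*log(2) + 5)/4


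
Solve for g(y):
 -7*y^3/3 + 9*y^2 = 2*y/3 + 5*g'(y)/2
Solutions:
 g(y) = C1 - 7*y^4/30 + 6*y^3/5 - 2*y^2/15


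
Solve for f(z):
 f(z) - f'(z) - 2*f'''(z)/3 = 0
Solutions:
 f(z) = C1*exp(2^(1/3)*z*(-(3 + sqrt(11))^(1/3) + 2^(1/3)/(3 + sqrt(11))^(1/3))/4)*sin(2^(1/3)*sqrt(3)*z*(2^(1/3)/(3 + sqrt(11))^(1/3) + (3 + sqrt(11))^(1/3))/4) + C2*exp(2^(1/3)*z*(-(3 + sqrt(11))^(1/3) + 2^(1/3)/(3 + sqrt(11))^(1/3))/4)*cos(2^(1/3)*sqrt(3)*z*(2^(1/3)/(3 + sqrt(11))^(1/3) + (3 + sqrt(11))^(1/3))/4) + C3*exp(-2^(1/3)*z*(-(3 + sqrt(11))^(1/3) + 2^(1/3)/(3 + sqrt(11))^(1/3))/2)


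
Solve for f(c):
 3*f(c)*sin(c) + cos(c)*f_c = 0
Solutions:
 f(c) = C1*cos(c)^3


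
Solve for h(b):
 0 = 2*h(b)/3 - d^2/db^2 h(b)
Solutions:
 h(b) = C1*exp(-sqrt(6)*b/3) + C2*exp(sqrt(6)*b/3)


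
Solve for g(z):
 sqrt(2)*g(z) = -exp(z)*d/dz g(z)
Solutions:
 g(z) = C1*exp(sqrt(2)*exp(-z))


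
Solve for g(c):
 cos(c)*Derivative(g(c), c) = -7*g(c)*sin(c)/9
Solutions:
 g(c) = C1*cos(c)^(7/9)


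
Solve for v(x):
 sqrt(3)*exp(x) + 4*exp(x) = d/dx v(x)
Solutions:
 v(x) = C1 + sqrt(3)*exp(x) + 4*exp(x)


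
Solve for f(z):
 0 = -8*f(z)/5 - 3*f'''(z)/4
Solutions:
 f(z) = C3*exp(-2*30^(2/3)*z/15) + (C1*sin(10^(2/3)*3^(1/6)*z/5) + C2*cos(10^(2/3)*3^(1/6)*z/5))*exp(30^(2/3)*z/15)


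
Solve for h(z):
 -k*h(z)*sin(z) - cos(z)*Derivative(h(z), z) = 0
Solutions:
 h(z) = C1*exp(k*log(cos(z)))


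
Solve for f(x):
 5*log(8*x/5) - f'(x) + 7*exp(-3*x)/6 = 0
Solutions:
 f(x) = C1 + 5*x*log(x) + 5*x*(-log(5) - 1 + 3*log(2)) - 7*exp(-3*x)/18


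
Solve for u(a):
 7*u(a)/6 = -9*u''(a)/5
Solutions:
 u(a) = C1*sin(sqrt(210)*a/18) + C2*cos(sqrt(210)*a/18)


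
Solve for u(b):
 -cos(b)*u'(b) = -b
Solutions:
 u(b) = C1 + Integral(b/cos(b), b)


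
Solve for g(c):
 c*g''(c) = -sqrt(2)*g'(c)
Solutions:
 g(c) = C1 + C2*c^(1 - sqrt(2))


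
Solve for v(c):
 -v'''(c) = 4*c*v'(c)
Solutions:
 v(c) = C1 + Integral(C2*airyai(-2^(2/3)*c) + C3*airybi(-2^(2/3)*c), c)


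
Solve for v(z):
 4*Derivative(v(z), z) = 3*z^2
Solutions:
 v(z) = C1 + z^3/4


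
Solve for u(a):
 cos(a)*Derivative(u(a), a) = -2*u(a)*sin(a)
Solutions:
 u(a) = C1*cos(a)^2


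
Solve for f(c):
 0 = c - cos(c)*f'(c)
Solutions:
 f(c) = C1 + Integral(c/cos(c), c)


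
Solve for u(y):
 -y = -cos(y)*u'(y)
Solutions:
 u(y) = C1 + Integral(y/cos(y), y)


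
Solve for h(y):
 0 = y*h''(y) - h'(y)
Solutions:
 h(y) = C1 + C2*y^2


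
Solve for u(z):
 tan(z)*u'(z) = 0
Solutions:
 u(z) = C1


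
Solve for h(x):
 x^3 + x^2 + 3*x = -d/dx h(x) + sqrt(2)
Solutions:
 h(x) = C1 - x^4/4 - x^3/3 - 3*x^2/2 + sqrt(2)*x


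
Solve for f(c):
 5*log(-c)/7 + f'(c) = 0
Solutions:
 f(c) = C1 - 5*c*log(-c)/7 + 5*c/7


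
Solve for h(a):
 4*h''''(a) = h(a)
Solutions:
 h(a) = C1*exp(-sqrt(2)*a/2) + C2*exp(sqrt(2)*a/2) + C3*sin(sqrt(2)*a/2) + C4*cos(sqrt(2)*a/2)


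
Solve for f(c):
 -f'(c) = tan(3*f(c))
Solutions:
 f(c) = -asin(C1*exp(-3*c))/3 + pi/3
 f(c) = asin(C1*exp(-3*c))/3


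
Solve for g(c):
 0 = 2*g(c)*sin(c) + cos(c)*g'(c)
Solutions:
 g(c) = C1*cos(c)^2


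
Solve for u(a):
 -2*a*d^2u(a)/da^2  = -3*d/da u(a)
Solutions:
 u(a) = C1 + C2*a^(5/2)


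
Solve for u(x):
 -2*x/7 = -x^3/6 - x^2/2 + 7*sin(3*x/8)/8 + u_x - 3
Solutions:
 u(x) = C1 + x^4/24 + x^3/6 - x^2/7 + 3*x + 7*cos(3*x/8)/3


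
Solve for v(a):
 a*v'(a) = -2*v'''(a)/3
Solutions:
 v(a) = C1 + Integral(C2*airyai(-2^(2/3)*3^(1/3)*a/2) + C3*airybi(-2^(2/3)*3^(1/3)*a/2), a)


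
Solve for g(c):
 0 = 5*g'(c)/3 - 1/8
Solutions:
 g(c) = C1 + 3*c/40


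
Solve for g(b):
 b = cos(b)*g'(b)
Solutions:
 g(b) = C1 + Integral(b/cos(b), b)


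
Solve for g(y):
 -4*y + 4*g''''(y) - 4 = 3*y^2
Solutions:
 g(y) = C1 + C2*y + C3*y^2 + C4*y^3 + y^6/480 + y^5/120 + y^4/24


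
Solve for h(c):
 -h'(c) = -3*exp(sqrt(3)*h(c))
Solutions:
 h(c) = sqrt(3)*(2*log(-1/(C1 + 3*c)) - log(3))/6


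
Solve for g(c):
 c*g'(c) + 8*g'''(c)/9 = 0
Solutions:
 g(c) = C1 + Integral(C2*airyai(-3^(2/3)*c/2) + C3*airybi(-3^(2/3)*c/2), c)


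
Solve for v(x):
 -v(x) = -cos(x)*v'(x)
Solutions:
 v(x) = C1*sqrt(sin(x) + 1)/sqrt(sin(x) - 1)


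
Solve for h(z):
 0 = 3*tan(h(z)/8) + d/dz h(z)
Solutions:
 h(z) = -8*asin(C1*exp(-3*z/8)) + 8*pi
 h(z) = 8*asin(C1*exp(-3*z/8))


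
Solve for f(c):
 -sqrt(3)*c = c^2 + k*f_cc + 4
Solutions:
 f(c) = C1 + C2*c - c^4/(12*k) - sqrt(3)*c^3/(6*k) - 2*c^2/k


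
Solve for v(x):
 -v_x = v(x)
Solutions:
 v(x) = C1*exp(-x)


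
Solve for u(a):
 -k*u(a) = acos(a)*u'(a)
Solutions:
 u(a) = C1*exp(-k*Integral(1/acos(a), a))


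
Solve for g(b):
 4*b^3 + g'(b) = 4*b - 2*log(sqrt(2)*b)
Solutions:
 g(b) = C1 - b^4 + 2*b^2 - 2*b*log(b) - b*log(2) + 2*b


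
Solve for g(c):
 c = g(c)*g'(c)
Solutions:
 g(c) = -sqrt(C1 + c^2)
 g(c) = sqrt(C1 + c^2)


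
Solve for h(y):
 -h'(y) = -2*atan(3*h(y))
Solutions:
 Integral(1/atan(3*_y), (_y, h(y))) = C1 + 2*y


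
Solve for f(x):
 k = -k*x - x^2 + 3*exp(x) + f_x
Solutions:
 f(x) = C1 + k*x^2/2 + k*x + x^3/3 - 3*exp(x)


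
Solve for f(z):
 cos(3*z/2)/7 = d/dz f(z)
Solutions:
 f(z) = C1 + 2*sin(3*z/2)/21


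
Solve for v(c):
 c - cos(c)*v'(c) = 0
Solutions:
 v(c) = C1 + Integral(c/cos(c), c)


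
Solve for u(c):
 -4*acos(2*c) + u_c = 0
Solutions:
 u(c) = C1 + 4*c*acos(2*c) - 2*sqrt(1 - 4*c^2)


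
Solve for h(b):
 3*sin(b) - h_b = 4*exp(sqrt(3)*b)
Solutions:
 h(b) = C1 - 4*sqrt(3)*exp(sqrt(3)*b)/3 - 3*cos(b)


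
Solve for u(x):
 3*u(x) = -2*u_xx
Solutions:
 u(x) = C1*sin(sqrt(6)*x/2) + C2*cos(sqrt(6)*x/2)


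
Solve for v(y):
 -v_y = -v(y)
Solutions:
 v(y) = C1*exp(y)


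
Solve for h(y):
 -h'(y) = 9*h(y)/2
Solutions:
 h(y) = C1*exp(-9*y/2)


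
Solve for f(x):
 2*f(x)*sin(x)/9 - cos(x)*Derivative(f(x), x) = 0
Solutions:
 f(x) = C1/cos(x)^(2/9)


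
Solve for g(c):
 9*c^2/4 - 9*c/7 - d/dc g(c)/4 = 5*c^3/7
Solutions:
 g(c) = C1 - 5*c^4/7 + 3*c^3 - 18*c^2/7


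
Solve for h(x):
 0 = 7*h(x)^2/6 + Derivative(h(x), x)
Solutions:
 h(x) = 6/(C1 + 7*x)


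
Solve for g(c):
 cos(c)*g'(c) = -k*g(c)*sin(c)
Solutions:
 g(c) = C1*exp(k*log(cos(c)))


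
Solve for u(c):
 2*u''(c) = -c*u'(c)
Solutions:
 u(c) = C1 + C2*erf(c/2)


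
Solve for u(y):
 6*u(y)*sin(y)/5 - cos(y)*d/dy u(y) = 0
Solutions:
 u(y) = C1/cos(y)^(6/5)


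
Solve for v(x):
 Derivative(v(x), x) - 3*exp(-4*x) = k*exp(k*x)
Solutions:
 v(x) = C1 + exp(k*x) - 3*exp(-4*x)/4


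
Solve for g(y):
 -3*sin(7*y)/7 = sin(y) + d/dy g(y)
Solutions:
 g(y) = C1 + cos(y) + 3*cos(7*y)/49


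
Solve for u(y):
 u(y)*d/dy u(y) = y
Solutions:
 u(y) = -sqrt(C1 + y^2)
 u(y) = sqrt(C1 + y^2)


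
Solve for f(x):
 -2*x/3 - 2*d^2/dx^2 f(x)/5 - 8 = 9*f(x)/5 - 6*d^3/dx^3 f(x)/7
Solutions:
 f(x) = C1*exp(x*(-14^(1/3)*(135*sqrt(165201) + 54871)^(1/3) - 14*14^(2/3)/(135*sqrt(165201) + 54871)^(1/3) + 28)/180)*sin(14^(1/3)*sqrt(3)*x*(-(135*sqrt(165201) + 54871)^(1/3) + 14*14^(1/3)/(135*sqrt(165201) + 54871)^(1/3))/180) + C2*exp(x*(-14^(1/3)*(135*sqrt(165201) + 54871)^(1/3) - 14*14^(2/3)/(135*sqrt(165201) + 54871)^(1/3) + 28)/180)*cos(14^(1/3)*sqrt(3)*x*(-(135*sqrt(165201) + 54871)^(1/3) + 14*14^(1/3)/(135*sqrt(165201) + 54871)^(1/3))/180) + C3*exp(x*(14*14^(2/3)/(135*sqrt(165201) + 54871)^(1/3) + 14 + 14^(1/3)*(135*sqrt(165201) + 54871)^(1/3))/90) - 10*x/27 - 40/9


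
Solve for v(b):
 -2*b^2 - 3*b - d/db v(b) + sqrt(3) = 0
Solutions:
 v(b) = C1 - 2*b^3/3 - 3*b^2/2 + sqrt(3)*b


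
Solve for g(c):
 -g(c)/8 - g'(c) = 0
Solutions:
 g(c) = C1*exp(-c/8)


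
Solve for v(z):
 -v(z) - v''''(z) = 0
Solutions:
 v(z) = (C1*sin(sqrt(2)*z/2) + C2*cos(sqrt(2)*z/2))*exp(-sqrt(2)*z/2) + (C3*sin(sqrt(2)*z/2) + C4*cos(sqrt(2)*z/2))*exp(sqrt(2)*z/2)


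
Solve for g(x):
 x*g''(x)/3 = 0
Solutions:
 g(x) = C1 + C2*x


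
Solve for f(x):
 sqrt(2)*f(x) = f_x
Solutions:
 f(x) = C1*exp(sqrt(2)*x)


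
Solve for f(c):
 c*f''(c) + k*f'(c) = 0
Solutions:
 f(c) = C1 + c^(1 - re(k))*(C2*sin(log(c)*Abs(im(k))) + C3*cos(log(c)*im(k)))


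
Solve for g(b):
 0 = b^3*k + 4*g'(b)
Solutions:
 g(b) = C1 - b^4*k/16


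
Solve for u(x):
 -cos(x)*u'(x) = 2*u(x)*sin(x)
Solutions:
 u(x) = C1*cos(x)^2


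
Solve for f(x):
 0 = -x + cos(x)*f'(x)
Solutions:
 f(x) = C1 + Integral(x/cos(x), x)


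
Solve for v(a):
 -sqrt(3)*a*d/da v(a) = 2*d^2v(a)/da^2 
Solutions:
 v(a) = C1 + C2*erf(3^(1/4)*a/2)


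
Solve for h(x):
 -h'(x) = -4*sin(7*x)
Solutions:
 h(x) = C1 - 4*cos(7*x)/7


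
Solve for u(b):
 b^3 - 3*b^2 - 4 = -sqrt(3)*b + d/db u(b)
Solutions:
 u(b) = C1 + b^4/4 - b^3 + sqrt(3)*b^2/2 - 4*b


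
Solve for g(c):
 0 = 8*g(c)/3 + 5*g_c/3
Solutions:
 g(c) = C1*exp(-8*c/5)


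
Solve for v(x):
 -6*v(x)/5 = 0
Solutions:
 v(x) = 0


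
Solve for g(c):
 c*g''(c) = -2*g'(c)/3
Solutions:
 g(c) = C1 + C2*c^(1/3)


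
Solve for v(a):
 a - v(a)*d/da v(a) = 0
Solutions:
 v(a) = -sqrt(C1 + a^2)
 v(a) = sqrt(C1 + a^2)


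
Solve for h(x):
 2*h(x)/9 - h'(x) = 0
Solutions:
 h(x) = C1*exp(2*x/9)


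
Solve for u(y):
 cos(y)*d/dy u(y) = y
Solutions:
 u(y) = C1 + Integral(y/cos(y), y)


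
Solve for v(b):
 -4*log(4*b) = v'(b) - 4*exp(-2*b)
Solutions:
 v(b) = C1 - 4*b*log(b) + 4*b*(1 - 2*log(2)) - 2*exp(-2*b)


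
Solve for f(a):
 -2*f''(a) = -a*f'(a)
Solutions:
 f(a) = C1 + C2*erfi(a/2)


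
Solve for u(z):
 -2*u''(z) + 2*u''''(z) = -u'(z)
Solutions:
 u(z) = C1 + C2*exp(6^(1/3)*z*(2*6^(1/3)/(sqrt(33) + 9)^(1/3) + (sqrt(33) + 9)^(1/3))/12)*sin(2^(1/3)*3^(1/6)*z*(-3^(2/3)*(sqrt(33) + 9)^(1/3) + 6*2^(1/3)/(sqrt(33) + 9)^(1/3))/12) + C3*exp(6^(1/3)*z*(2*6^(1/3)/(sqrt(33) + 9)^(1/3) + (sqrt(33) + 9)^(1/3))/12)*cos(2^(1/3)*3^(1/6)*z*(-3^(2/3)*(sqrt(33) + 9)^(1/3) + 6*2^(1/3)/(sqrt(33) + 9)^(1/3))/12) + C4*exp(-6^(1/3)*z*(2*6^(1/3)/(sqrt(33) + 9)^(1/3) + (sqrt(33) + 9)^(1/3))/6)


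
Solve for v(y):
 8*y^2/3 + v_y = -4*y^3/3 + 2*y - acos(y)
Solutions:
 v(y) = C1 - y^4/3 - 8*y^3/9 + y^2 - y*acos(y) + sqrt(1 - y^2)


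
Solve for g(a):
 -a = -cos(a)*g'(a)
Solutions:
 g(a) = C1 + Integral(a/cos(a), a)


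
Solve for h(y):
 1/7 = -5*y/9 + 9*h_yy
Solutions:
 h(y) = C1 + C2*y + 5*y^3/486 + y^2/126


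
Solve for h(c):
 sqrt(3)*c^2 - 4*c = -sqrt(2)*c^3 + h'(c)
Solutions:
 h(c) = C1 + sqrt(2)*c^4/4 + sqrt(3)*c^3/3 - 2*c^2


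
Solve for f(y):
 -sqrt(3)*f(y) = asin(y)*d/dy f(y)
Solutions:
 f(y) = C1*exp(-sqrt(3)*Integral(1/asin(y), y))


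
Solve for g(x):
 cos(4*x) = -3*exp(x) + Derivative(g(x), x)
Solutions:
 g(x) = C1 + 3*exp(x) + sin(4*x)/4


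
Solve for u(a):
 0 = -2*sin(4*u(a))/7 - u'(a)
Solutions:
 2*a/7 + log(cos(4*u(a)) - 1)/8 - log(cos(4*u(a)) + 1)/8 = C1


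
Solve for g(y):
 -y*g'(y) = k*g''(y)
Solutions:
 g(y) = C1 + C2*sqrt(k)*erf(sqrt(2)*y*sqrt(1/k)/2)


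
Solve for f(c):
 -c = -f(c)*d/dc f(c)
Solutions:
 f(c) = -sqrt(C1 + c^2)
 f(c) = sqrt(C1 + c^2)


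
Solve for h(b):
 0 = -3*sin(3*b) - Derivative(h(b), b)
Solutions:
 h(b) = C1 + cos(3*b)


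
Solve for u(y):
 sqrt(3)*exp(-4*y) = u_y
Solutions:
 u(y) = C1 - sqrt(3)*exp(-4*y)/4


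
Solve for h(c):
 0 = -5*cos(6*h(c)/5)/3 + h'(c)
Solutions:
 -5*c/3 - 5*log(sin(6*h(c)/5) - 1)/12 + 5*log(sin(6*h(c)/5) + 1)/12 = C1


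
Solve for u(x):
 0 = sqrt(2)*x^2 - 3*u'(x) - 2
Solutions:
 u(x) = C1 + sqrt(2)*x^3/9 - 2*x/3


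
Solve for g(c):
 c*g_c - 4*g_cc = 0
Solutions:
 g(c) = C1 + C2*erfi(sqrt(2)*c/4)


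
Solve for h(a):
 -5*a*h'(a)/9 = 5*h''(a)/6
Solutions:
 h(a) = C1 + C2*erf(sqrt(3)*a/3)


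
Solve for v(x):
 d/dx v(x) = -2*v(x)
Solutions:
 v(x) = C1*exp(-2*x)


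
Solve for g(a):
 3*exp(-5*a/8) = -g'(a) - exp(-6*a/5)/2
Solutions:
 g(a) = C1 + 5*exp(-6*a/5)/12 + 24*exp(-5*a/8)/5


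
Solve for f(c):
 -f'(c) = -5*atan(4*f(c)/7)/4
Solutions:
 Integral(1/atan(4*_y/7), (_y, f(c))) = C1 + 5*c/4


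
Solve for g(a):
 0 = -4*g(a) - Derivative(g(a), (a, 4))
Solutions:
 g(a) = (C1*sin(a) + C2*cos(a))*exp(-a) + (C3*sin(a) + C4*cos(a))*exp(a)


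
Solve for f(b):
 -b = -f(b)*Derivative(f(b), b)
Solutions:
 f(b) = -sqrt(C1 + b^2)
 f(b) = sqrt(C1 + b^2)


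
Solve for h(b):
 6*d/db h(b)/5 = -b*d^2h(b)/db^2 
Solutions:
 h(b) = C1 + C2/b^(1/5)


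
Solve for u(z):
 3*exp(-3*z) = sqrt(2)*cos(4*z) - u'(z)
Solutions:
 u(z) = C1 + sqrt(2)*sin(4*z)/4 + exp(-3*z)


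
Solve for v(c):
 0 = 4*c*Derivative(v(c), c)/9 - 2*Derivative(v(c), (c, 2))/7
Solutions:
 v(c) = C1 + C2*erfi(sqrt(7)*c/3)


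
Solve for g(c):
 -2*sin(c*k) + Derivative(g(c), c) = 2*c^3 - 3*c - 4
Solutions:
 g(c) = C1 + c^4/2 - 3*c^2/2 - 4*c - 2*cos(c*k)/k


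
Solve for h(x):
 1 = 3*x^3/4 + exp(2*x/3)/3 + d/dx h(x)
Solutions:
 h(x) = C1 - 3*x^4/16 + x - exp(2*x/3)/2


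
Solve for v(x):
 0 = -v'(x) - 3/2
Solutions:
 v(x) = C1 - 3*x/2


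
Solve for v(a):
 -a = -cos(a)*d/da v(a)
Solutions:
 v(a) = C1 + Integral(a/cos(a), a)


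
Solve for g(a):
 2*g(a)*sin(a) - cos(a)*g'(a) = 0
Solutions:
 g(a) = C1/cos(a)^2


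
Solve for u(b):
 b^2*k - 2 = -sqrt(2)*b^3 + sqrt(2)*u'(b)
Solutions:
 u(b) = C1 + b^4/4 + sqrt(2)*b^3*k/6 - sqrt(2)*b


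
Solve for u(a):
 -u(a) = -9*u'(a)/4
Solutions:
 u(a) = C1*exp(4*a/9)


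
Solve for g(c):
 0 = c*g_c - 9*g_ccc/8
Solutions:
 g(c) = C1 + Integral(C2*airyai(2*3^(1/3)*c/3) + C3*airybi(2*3^(1/3)*c/3), c)


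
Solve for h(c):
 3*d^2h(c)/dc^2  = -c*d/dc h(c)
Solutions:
 h(c) = C1 + C2*erf(sqrt(6)*c/6)


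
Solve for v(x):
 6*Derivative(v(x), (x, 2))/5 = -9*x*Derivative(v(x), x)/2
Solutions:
 v(x) = C1 + C2*erf(sqrt(30)*x/4)


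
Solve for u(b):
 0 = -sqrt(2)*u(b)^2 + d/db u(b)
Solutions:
 u(b) = -1/(C1 + sqrt(2)*b)


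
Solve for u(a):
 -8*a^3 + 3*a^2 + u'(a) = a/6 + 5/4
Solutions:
 u(a) = C1 + 2*a^4 - a^3 + a^2/12 + 5*a/4


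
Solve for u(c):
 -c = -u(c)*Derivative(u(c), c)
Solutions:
 u(c) = -sqrt(C1 + c^2)
 u(c) = sqrt(C1 + c^2)


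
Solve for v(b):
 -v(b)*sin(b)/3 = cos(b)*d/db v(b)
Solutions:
 v(b) = C1*cos(b)^(1/3)


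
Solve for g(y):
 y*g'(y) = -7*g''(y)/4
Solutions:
 g(y) = C1 + C2*erf(sqrt(14)*y/7)


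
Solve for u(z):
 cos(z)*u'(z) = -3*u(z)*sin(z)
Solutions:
 u(z) = C1*cos(z)^3


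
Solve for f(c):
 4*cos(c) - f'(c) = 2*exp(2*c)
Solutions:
 f(c) = C1 - exp(2*c) + 4*sin(c)


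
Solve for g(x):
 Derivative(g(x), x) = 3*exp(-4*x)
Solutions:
 g(x) = C1 - 3*exp(-4*x)/4


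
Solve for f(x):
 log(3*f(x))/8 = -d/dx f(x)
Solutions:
 8*Integral(1/(log(_y) + log(3)), (_y, f(x))) = C1 - x


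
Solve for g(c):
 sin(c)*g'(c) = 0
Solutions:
 g(c) = C1


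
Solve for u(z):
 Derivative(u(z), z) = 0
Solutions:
 u(z) = C1


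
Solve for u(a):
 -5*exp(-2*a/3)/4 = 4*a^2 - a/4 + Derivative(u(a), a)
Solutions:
 u(a) = C1 - 4*a^3/3 + a^2/8 + 15*exp(-2*a/3)/8


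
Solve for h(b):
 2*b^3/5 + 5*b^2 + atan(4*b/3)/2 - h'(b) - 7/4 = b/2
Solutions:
 h(b) = C1 + b^4/10 + 5*b^3/3 - b^2/4 + b*atan(4*b/3)/2 - 7*b/4 - 3*log(16*b^2 + 9)/16


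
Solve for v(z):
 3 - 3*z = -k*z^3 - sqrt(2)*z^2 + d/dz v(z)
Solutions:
 v(z) = C1 + k*z^4/4 + sqrt(2)*z^3/3 - 3*z^2/2 + 3*z


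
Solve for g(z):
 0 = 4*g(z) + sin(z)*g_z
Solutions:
 g(z) = C1*(cos(z)^2 + 2*cos(z) + 1)/(cos(z)^2 - 2*cos(z) + 1)


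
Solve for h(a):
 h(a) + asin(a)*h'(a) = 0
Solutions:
 h(a) = C1*exp(-Integral(1/asin(a), a))


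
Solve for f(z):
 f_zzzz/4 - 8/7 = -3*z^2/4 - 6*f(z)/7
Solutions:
 f(z) = -7*z^2/8 + (C1*sin(6^(1/4)*7^(3/4)*z/7) + C2*cos(6^(1/4)*7^(3/4)*z/7))*exp(-6^(1/4)*7^(3/4)*z/7) + (C3*sin(6^(1/4)*7^(3/4)*z/7) + C4*cos(6^(1/4)*7^(3/4)*z/7))*exp(6^(1/4)*7^(3/4)*z/7) + 4/3


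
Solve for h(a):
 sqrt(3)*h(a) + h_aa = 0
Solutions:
 h(a) = C1*sin(3^(1/4)*a) + C2*cos(3^(1/4)*a)


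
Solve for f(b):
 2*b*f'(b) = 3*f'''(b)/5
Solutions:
 f(b) = C1 + Integral(C2*airyai(10^(1/3)*3^(2/3)*b/3) + C3*airybi(10^(1/3)*3^(2/3)*b/3), b)


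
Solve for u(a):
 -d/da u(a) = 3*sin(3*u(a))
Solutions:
 u(a) = -acos((-C1 - exp(18*a))/(C1 - exp(18*a)))/3 + 2*pi/3
 u(a) = acos((-C1 - exp(18*a))/(C1 - exp(18*a)))/3


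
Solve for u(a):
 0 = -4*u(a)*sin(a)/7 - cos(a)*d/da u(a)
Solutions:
 u(a) = C1*cos(a)^(4/7)


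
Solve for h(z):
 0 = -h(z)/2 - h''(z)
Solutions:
 h(z) = C1*sin(sqrt(2)*z/2) + C2*cos(sqrt(2)*z/2)


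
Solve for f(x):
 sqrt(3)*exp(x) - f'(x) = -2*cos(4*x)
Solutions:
 f(x) = C1 + sqrt(3)*exp(x) + sin(4*x)/2


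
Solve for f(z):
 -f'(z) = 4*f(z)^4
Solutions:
 f(z) = (-3^(2/3) - 3*3^(1/6)*I)*(1/(C1 + 4*z))^(1/3)/6
 f(z) = (-3^(2/3) + 3*3^(1/6)*I)*(1/(C1 + 4*z))^(1/3)/6
 f(z) = (1/(C1 + 12*z))^(1/3)


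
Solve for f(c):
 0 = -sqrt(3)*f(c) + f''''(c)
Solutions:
 f(c) = C1*exp(-3^(1/8)*c) + C2*exp(3^(1/8)*c) + C3*sin(3^(1/8)*c) + C4*cos(3^(1/8)*c)


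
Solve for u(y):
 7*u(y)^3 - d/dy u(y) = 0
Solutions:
 u(y) = -sqrt(2)*sqrt(-1/(C1 + 7*y))/2
 u(y) = sqrt(2)*sqrt(-1/(C1 + 7*y))/2


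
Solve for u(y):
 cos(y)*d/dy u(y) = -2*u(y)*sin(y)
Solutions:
 u(y) = C1*cos(y)^2


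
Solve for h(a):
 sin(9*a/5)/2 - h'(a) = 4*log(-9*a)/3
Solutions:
 h(a) = C1 - 4*a*log(-a)/3 - 8*a*log(3)/3 + 4*a/3 - 5*cos(9*a/5)/18


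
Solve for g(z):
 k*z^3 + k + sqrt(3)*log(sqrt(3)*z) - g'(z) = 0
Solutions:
 g(z) = C1 + k*z^4/4 + k*z + sqrt(3)*z*log(z) - sqrt(3)*z + sqrt(3)*z*log(3)/2


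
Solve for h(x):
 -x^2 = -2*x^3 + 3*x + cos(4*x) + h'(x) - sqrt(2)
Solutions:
 h(x) = C1 + x^4/2 - x^3/3 - 3*x^2/2 + sqrt(2)*x - sin(4*x)/4


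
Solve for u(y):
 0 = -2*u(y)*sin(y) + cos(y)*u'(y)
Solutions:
 u(y) = C1/cos(y)^2


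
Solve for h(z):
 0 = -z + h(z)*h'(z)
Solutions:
 h(z) = -sqrt(C1 + z^2)
 h(z) = sqrt(C1 + z^2)


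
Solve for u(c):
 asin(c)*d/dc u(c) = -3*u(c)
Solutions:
 u(c) = C1*exp(-3*Integral(1/asin(c), c))


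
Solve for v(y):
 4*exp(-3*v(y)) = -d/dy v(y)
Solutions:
 v(y) = log(C1 - 12*y)/3
 v(y) = log((-3^(1/3) - 3^(5/6)*I)*(C1 - 4*y)^(1/3)/2)
 v(y) = log((-3^(1/3) + 3^(5/6)*I)*(C1 - 4*y)^(1/3)/2)


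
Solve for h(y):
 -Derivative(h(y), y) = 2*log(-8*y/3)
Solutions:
 h(y) = C1 - 2*y*log(-y) + 2*y*(-3*log(2) + 1 + log(3))


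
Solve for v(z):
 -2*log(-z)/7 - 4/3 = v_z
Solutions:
 v(z) = C1 - 2*z*log(-z)/7 - 22*z/21


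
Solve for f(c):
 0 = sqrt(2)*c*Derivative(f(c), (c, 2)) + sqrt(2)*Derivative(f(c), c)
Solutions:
 f(c) = C1 + C2*log(c)


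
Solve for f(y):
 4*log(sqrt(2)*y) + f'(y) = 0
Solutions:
 f(y) = C1 - 4*y*log(y) - y*log(4) + 4*y


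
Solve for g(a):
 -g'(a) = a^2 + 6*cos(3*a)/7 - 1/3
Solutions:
 g(a) = C1 - a^3/3 + a/3 - 2*sin(3*a)/7


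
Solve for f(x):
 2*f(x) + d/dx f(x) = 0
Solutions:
 f(x) = C1*exp(-2*x)
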